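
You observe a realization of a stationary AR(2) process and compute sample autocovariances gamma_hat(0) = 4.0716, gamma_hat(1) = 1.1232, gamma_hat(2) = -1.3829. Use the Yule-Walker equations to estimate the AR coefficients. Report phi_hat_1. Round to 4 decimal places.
\hat\phi_{1} = 0.4000

The Yule-Walker equations for an AR(p) process read, in matrix form,
  Gamma_p phi = r_p,   with   (Gamma_p)_{ij} = gamma(|i - j|),
                       (r_p)_i = gamma(i),   i,j = 1..p.
Substitute the sample gammas (Toeplitz matrix and right-hand side of size 2):
  Gamma_p = [[4.0716, 1.1232], [1.1232, 4.0716]]
  r_p     = [1.1232, -1.3829]
Written out:
  4.0716 phi_1 + 1.1232 phi_2 = 1.1232
  1.1232 phi_1 + 4.0716 phi_2 = -1.3829
Solve by Cramer's rule:
  det = gamma(0)^2 - gamma(1)^2 = (4.0716)^2 - (1.1232)^2 = 16.57792656 - 1.26157824 = 15.31634832
  phi_hat_1 = [gamma(1) gamma(0) - gamma(1) gamma(2)] / det = [(1.1232)(4.0716) - (1.1232)(-1.3829)] / 15.31634832 = 6.1264944 / 15.31634832 = 0.4
  phi_hat_2 = [gamma(0) gamma(2) - gamma(1)^2] / det = [(4.0716)(-1.3829) - (1.1232)^2] / 15.31634832 = -6.89219388 / 15.31634832 = -0.45
So phi_hat = [0.4000, -0.4500].
Therefore phi_hat_1 = 0.4000.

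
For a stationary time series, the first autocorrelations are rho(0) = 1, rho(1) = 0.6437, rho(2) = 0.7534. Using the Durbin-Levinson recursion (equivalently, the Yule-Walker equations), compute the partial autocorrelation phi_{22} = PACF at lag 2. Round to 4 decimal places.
\phi_{22} = 0.5789

The PACF at lag k is phi_{kk}, the last component of the solution
to the Yule-Walker system G_k phi = r_k where
  (G_k)_{ij} = rho(|i - j|), (r_k)_i = rho(i), i,j = 1..k.
Equivalently, Durbin-Levinson gives phi_{kk} iteratively:
  phi_{11} = rho(1)
  phi_{kk} = [rho(k) - sum_{j=1..k-1} phi_{k-1,j} rho(k-j)]
            / [1 - sum_{j=1..k-1} phi_{k-1,j} rho(j)],
  phi_{k,j} = phi_{k-1,j} - phi_{kk} phi_{k-1,k-j},  j = 1..k-1.
Step k = 1:
  phi_11 = rho(1) = 0.6437.
Step k = 2:
  phi_22 = [rho(2) - phi_11 rho(1)] / [1 - phi_11 rho(1)] = [0.7534 - (0.6437)(0.6437)] / [1 - (0.6437)(0.6437)]
         = 0.33905031 / 0.58565031 = 0.5789.
Therefore phi_{22} = 0.5789.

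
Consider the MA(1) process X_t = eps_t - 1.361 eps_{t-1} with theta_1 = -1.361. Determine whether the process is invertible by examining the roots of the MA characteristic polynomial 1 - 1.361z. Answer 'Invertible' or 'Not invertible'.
\text{Not invertible}

The MA(q) characteristic polynomial is P(z) = 1 - 1.361z.
Invertibility requires all roots to lie outside the unit circle, i.e. |z| > 1 for every root.
This is linear in z: 1 + (-1.361) z = 0  =>  z = -1/(-1.361) = 0.734754,  |z| = 0.734754.
Moduli of all roots: 0.7348.
All moduli strictly greater than 1? No.
Verdict: Not invertible.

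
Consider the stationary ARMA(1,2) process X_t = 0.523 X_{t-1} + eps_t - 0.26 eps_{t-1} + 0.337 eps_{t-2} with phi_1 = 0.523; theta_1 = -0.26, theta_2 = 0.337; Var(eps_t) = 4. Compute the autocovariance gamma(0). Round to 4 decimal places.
\gamma(0) = 5.5166

Multiply the model equation by X_{t-k} and take expectations. With theta_0 = psi_0 = 1 and psi_j the MA(infinity) weights, this gives
  gamma(k) - sum_i phi_i gamma(k-i) = c_k,
  c_k = sigma^2 * sum_{j=k..q} theta_j psi_{j-k}   (c_k = 0 for k > q),
using gamma(-m) = gamma(m).
psi-weights needed (psi_j = theta_j + sum_i phi_i psi_{j-i}):
  psi_1 = theta_1 + phi_1 = -0.26 + (0.523) = 0.263
  psi_2 = theta_2 + phi_1 psi_1 = 0.337 + (0.523)(0.263) = 0.474549
Right-hand sides:
  c_0 = sigma^2 (1 + theta_1 psi_1 + theta_2 psi_2) = 4 * (1 + (-0.26)(0.263) + (0.337)(0.474549)) = 4 * 1.091543 = 4.366172
  c_1 = sigma^2 (theta_1 + theta_2 psi_1) = 4 * (-0.26 + (0.337)(0.263)) = -0.685476
  c_2 = sigma^2 theta_2 = 4 * (0.337) = 1.348
Equations for k = 0 and k = 1 (AR order 1):
  gamma(0) = phi_1 gamma(1) + c_0
  gamma(1) = phi_1 gamma(0) + c_1
Substituting the second into the first: gamma(0) (1 - phi_1^2) = c_0 + phi_1 c_1, so
  gamma(0) = (c_0 + phi_1 c_1) / (1 - phi_1^2) = (4.366172 + (0.523)(-0.685476)) / (1 - (0.523)^2) = 4.007668 / 0.726471 = 5.516625.
Therefore gamma(0) = 5.5166 (to 4 decimal places).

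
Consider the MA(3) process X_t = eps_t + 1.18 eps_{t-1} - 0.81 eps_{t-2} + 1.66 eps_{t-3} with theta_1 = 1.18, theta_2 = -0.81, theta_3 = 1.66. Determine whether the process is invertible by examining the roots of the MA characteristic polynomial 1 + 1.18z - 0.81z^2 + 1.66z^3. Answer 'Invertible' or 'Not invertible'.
\text{Not invertible}

The MA(q) characteristic polynomial is P(z) = 1 + 1.18z - 0.81z^2 + 1.66z^3.
Invertibility requires all roots to lie outside the unit circle, i.e. |z| > 1 for every root.
Degree 3: look for a simple real root z0 first, then factor out (1 - z/z0) and solve the remaining quadratic.
Testing z0 = -0.5: P(-0.5) = 1 + (1.18)(-0.5) + (-0.81)(-0.5)^2 + (1.66)(-0.5)^3
  = 1 + (-0.59) + (-0.2025) + (-0.2075) = 0.  So z_0 = -0.5 is a root, |z_0| = 0.5.
Divide out the factor (1 + 2 z) = (1 - z/z0) (since 1/z0 = -2):
  P(z) = (1 + 2 z)(1 + (-0.82) z + (0.83) z^2)
  [check: z-coef -0.82 - (-2) = 1.18; z^2-coef 0.83 - (-2)(-0.82) = -0.81; z^3-coef -(-2)(0.83) = 1.66.]
Remaining roots from the quadratic factor 1 + (-0.82) z + (0.83) z^2:
  Set 1 + (-0.82) z + (0.83) z^2 = 0, i.e. a z^2 + b z + c = 0 with a = 0.83, b = -0.82, c = 1.
  Discriminant D = b^2 - 4ac = (-0.82)^2 - 4*(0.83)*1 = 0.6724 - (3.32) = -2.6476.
  D < 0, so the roots are the complex-conjugate pair z = (-b +/- i sqrt(-D)) / (2a) = 0.494 +/- 0.9802i.
  For a conjugate pair |z|^2 = z * conj(z) = (product of roots) = c/a = 1/(0.83) = 1.204819, so |z| = sqrt(1.204819) = 1.0976 for both roots.
Moduli of all roots: 0.5000, 1.0976, 1.0976.
All moduli strictly greater than 1? No.
Verdict: Not invertible.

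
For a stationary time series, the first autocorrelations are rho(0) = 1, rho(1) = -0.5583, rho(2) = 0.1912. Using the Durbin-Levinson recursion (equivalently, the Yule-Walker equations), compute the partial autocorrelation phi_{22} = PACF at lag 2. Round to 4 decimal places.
\phi_{22} = -0.1751

The PACF at lag k is phi_{kk}, the last component of the solution
to the Yule-Walker system G_k phi = r_k where
  (G_k)_{ij} = rho(|i - j|), (r_k)_i = rho(i), i,j = 1..k.
Equivalently, Durbin-Levinson gives phi_{kk} iteratively:
  phi_{11} = rho(1)
  phi_{kk} = [rho(k) - sum_{j=1..k-1} phi_{k-1,j} rho(k-j)]
            / [1 - sum_{j=1..k-1} phi_{k-1,j} rho(j)],
  phi_{k,j} = phi_{k-1,j} - phi_{kk} phi_{k-1,k-j},  j = 1..k-1.
Step k = 1:
  phi_11 = rho(1) = -0.5583.
Step k = 2:
  phi_22 = [rho(2) - phi_11 rho(1)] / [1 - phi_11 rho(1)] = [0.1912 - (-0.5583)(-0.5583)] / [1 - (-0.5583)(-0.5583)]
         = -0.12049889 / 0.68830111 = -0.1751.
Therefore phi_{22} = -0.1751.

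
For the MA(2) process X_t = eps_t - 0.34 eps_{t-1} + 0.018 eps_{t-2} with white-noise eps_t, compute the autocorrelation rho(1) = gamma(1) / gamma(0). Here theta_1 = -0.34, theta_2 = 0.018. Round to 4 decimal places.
\rho(1) = -0.3102

For an MA(q) process with theta_0 = 1, the autocovariance is
  gamma(k) = sigma^2 * sum_{i=0..q-k} theta_i * theta_{i+k},
and rho(k) = gamma(k) / gamma(0). Sigma^2 cancels.
  numerator   = (1)*(-0.34) + (-0.34)*(0.018) = -0.34612.
  denominator = (1)^2 + (-0.34)^2 + (0.018)^2 = 1.115924.
  rho(1) = -0.34612 / 1.115924 = -0.3102.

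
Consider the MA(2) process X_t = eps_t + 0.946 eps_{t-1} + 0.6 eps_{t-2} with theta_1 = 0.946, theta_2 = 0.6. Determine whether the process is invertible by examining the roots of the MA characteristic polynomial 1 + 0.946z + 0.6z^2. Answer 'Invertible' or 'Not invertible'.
\text{Invertible}

The MA(q) characteristic polynomial is P(z) = 1 + 0.946z + 0.6z^2.
Invertibility requires all roots to lie outside the unit circle, i.e. |z| > 1 for every root.
Set 1 + (0.946) z + (0.6) z^2 = 0, i.e. a z^2 + b z + c = 0 with a = 0.6, b = 0.946, c = 1.
Discriminant D = b^2 - 4ac = (0.946)^2 - 4*(0.6)*1 = 0.894916 - (2.4) = -1.505084.
D < 0, so the roots are the complex-conjugate pair z = (-b +/- i sqrt(-D)) / (2a) = -0.7883 +/- 1.0223i.
For a conjugate pair |z|^2 = z * conj(z) = (product of roots) = c/a = 1/(0.6) = 1.666667, so |z| = sqrt(1.666667) = 1.291 for both roots.
Moduli of all roots: 1.2910, 1.2910.
All moduli strictly greater than 1? Yes.
Verdict: Invertible.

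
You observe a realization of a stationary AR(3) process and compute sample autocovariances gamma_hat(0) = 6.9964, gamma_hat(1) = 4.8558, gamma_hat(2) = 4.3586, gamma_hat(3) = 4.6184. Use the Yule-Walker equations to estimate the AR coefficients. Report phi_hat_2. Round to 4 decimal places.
\hat\phi_{2} = 0.1080

The Yule-Walker equations for an AR(p) process read, in matrix form,
  Gamma_p phi = r_p,   with   (Gamma_p)_{ij} = gamma(|i - j|),
                       (r_p)_i = gamma(i),   i,j = 1..p.
Substitute the sample gammas (Toeplitz matrix and right-hand side of size 3):
  Gamma_p = [[6.9964, 4.8558, 4.3586], [4.8558, 6.9964, 4.8558], [4.3586, 4.8558, 6.9964]]
  r_p     = [4.8558, 4.3586, 4.6184]
Written out (R1..R3):
  (R1) 6.9964 phi_1 + 4.8558 phi_2 + 4.3586 phi_3 = 4.8558
  (R2) 4.8558 phi_1 + 6.9964 phi_2 + 4.8558 phi_3 = 4.3586
  (R3) 4.3586 phi_1 + 4.8558 phi_2 + 6.9964 phi_3 = 4.6184
Gaussian elimination:
  R2 <- R2 - (4.8558/6.9964) R1 = R2 - (0.694043) R1:  3.626268 phi_2 + 1.830746 phi_3 = 0.988468
  R3 <- R3 - (4.3586/6.9964) R1 = R3 - (0.622978) R1:  1.830746 phi_2 + 4.28109 phi_3 = 1.593346
  R3 <- R3 - (1.830746/3.626268) R2 = R3 - (0.504857) R2:  3.356826 phi_3 = 1.094311
Back-substitution:
  phi_hat_3 = 1.094311 / 3.356826 = 0.325996
  phi_hat_2 = (0.988468 - (1.830746)(0.325996)) / 3.626268 = 0.108004
  phi_hat_1 = (4.8558 - (4.8558)(0.108004) - (4.3586)(0.325996)) / 6.9964 = 0.415995
So phi_hat = [0.4160, 0.1080, 0.3260].
Therefore phi_hat_2 = 0.1080.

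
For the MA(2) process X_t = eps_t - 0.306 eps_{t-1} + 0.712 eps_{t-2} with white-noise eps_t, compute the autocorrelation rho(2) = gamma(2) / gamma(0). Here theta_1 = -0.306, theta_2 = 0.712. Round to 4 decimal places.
\rho(2) = 0.4448

For an MA(q) process with theta_0 = 1, the autocovariance is
  gamma(k) = sigma^2 * sum_{i=0..q-k} theta_i * theta_{i+k},
and rho(k) = gamma(k) / gamma(0). Sigma^2 cancels.
  numerator   = (1)*(0.712) = 0.712.
  denominator = (1)^2 + (-0.306)^2 + (0.712)^2 = 1.60058.
  rho(2) = 0.712 / 1.60058 = 0.4448.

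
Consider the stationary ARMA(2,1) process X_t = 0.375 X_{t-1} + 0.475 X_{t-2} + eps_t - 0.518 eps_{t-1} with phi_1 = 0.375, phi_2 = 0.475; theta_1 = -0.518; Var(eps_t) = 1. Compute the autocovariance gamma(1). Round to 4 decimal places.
\gamma(1) = 0.0083

Multiply the model equation by X_{t-k} and take expectations. With theta_0 = psi_0 = 1 and psi_j the MA(infinity) weights, this gives
  gamma(k) - sum_i phi_i gamma(k-i) = c_k,
  c_k = sigma^2 * sum_{j=k..q} theta_j psi_{j-k}   (c_k = 0 for k > q),
using gamma(-m) = gamma(m).
psi-weights needed (psi_j = theta_j + sum_i phi_i psi_{j-i}):
  psi_1 = theta_1 + phi_1 = -0.518 + (0.375) = -0.143
Right-hand sides:
  c_0 = sigma^2 (1 + theta_1 psi_1) = 1 * (1 + (-0.518)(-0.143)) = 1 * 1.074074 = 1.074074
  c_1 = sigma^2 theta_1 = 1 * (-0.518) = -0.518
  c_2 = 0
Equations for k = 0, 1, 2 (AR order 2, c_2 = 0):
  (E0) gamma(0) = phi_1 gamma(1) + phi_2 gamma(2) + c_0
  (E1) gamma(1) = phi_1 gamma(0) + phi_2 gamma(1) + c_1
  (E2) gamma(2) = phi_1 gamma(1) + phi_2 gamma(0)
From (E1): gamma(1) = A gamma(0) + B with
  A = phi_1 / (1 - phi_2) = 0.375 / 0.525 = 0.714286,   B = c_1 / (1 - phi_2) = -0.518 / 0.525 = -0.986667.
Insert (E2) into (E0): gamma(0) (1 - phi_2^2) = phi_1 (1 + phi_2) gamma(1) + c_0.
  phi_1 (1 + phi_2) = (0.375)(1.475) = 0.553125,   1 - phi_2^2 = 0.774375.
Replace gamma(1) by A gamma(0) + B and collect gamma(0):
  gamma(0) [0.774375 - (0.553125)(0.714286)] = (0.553125)(-0.986667) + 1.074074
  gamma(0) * 0.379286 = 0.528324
  gamma(0) = 0.528324 / 0.379286 = 1.392945.
  gamma(1) = A gamma(0) + B = (0.714286)(1.392945) + (-0.986667) = 0.008294.
Therefore gamma(1) = 0.0083 (to 4 decimal places).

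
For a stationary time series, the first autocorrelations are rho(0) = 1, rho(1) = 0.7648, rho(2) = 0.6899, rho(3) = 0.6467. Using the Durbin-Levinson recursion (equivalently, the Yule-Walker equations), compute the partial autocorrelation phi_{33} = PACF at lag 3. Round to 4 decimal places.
\phi_{33} = 0.1521

The PACF at lag k is phi_{kk}, the last component of the solution
to the Yule-Walker system G_k phi = r_k where
  (G_k)_{ij} = rho(|i - j|), (r_k)_i = rho(i), i,j = 1..k.
Equivalently, Durbin-Levinson gives phi_{kk} iteratively:
  phi_{11} = rho(1)
  phi_{kk} = [rho(k) - sum_{j=1..k-1} phi_{k-1,j} rho(k-j)]
            / [1 - sum_{j=1..k-1} phi_{k-1,j} rho(j)],
  phi_{k,j} = phi_{k-1,j} - phi_{kk} phi_{k-1,k-j},  j = 1..k-1.
Step k = 1:
  phi_11 = rho(1) = 0.7648.
Step k = 2:
  phi_22 = [rho(2) - phi_11 rho(1)] / [1 - phi_11 rho(1)] = [0.6899 - (0.7648)(0.7648)] / [1 - (0.7648)(0.7648)]
         = 0.10498096 / 0.41508096 = 0.252917.
  Update: phi_21 = phi_11 - phi_22 phi_11 = 0.7648 - (0.252917)(0.7648) = 0.571369.
Step k = 3:
  phi_33 = [rho(3) - phi_21 rho(2) - phi_22 rho(1)] / [1 - phi_21 rho(1) - phi_22 rho(2)]
    numerator   = 0.6467 - (0.571369)(0.6899) - (0.252917)(0.7648) = 0.05908159
    denominator = 1 - (0.571369)(0.7648) - (0.252917)(0.6899) = 0.38852951
  phi_33 = 0.05908159 / 0.38852951 = 0.1521.
Therefore phi_{33} = 0.1521.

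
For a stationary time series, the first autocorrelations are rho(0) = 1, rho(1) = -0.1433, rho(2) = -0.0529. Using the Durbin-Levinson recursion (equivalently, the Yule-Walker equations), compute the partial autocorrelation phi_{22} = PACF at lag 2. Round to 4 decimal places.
\phi_{22} = -0.0750

The PACF at lag k is phi_{kk}, the last component of the solution
to the Yule-Walker system G_k phi = r_k where
  (G_k)_{ij} = rho(|i - j|), (r_k)_i = rho(i), i,j = 1..k.
Equivalently, Durbin-Levinson gives phi_{kk} iteratively:
  phi_{11} = rho(1)
  phi_{kk} = [rho(k) - sum_{j=1..k-1} phi_{k-1,j} rho(k-j)]
            / [1 - sum_{j=1..k-1} phi_{k-1,j} rho(j)],
  phi_{k,j} = phi_{k-1,j} - phi_{kk} phi_{k-1,k-j},  j = 1..k-1.
Step k = 1:
  phi_11 = rho(1) = -0.1433.
Step k = 2:
  phi_22 = [rho(2) - phi_11 rho(1)] / [1 - phi_11 rho(1)] = [-0.0529 - (-0.1433)(-0.1433)] / [1 - (-0.1433)(-0.1433)]
         = -0.07343489 / 0.97946511 = -0.075.
Therefore phi_{22} = -0.0750.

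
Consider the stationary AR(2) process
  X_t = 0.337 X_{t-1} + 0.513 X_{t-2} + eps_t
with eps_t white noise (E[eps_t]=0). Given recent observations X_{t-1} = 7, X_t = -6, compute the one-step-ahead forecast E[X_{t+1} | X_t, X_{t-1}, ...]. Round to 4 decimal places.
E[X_{t+1} \mid \mathcal F_t] = 1.5690

For an AR(p) model X_t = c + sum_i phi_i X_{t-i} + eps_t, the
one-step-ahead conditional mean is
  E[X_{t+1} | X_t, ...] = c + sum_i phi_i X_{t+1-i}.
Substitute known values:
  E[X_{t+1} | ...] = (0.337) * (-6) + (0.513) * (7)
                   = 1.5690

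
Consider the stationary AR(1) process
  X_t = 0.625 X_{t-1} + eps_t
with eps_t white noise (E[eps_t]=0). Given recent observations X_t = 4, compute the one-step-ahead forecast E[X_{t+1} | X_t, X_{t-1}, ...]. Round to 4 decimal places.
E[X_{t+1} \mid \mathcal F_t] = 2.5000

For an AR(p) model X_t = c + sum_i phi_i X_{t-i} + eps_t, the
one-step-ahead conditional mean is
  E[X_{t+1} | X_t, ...] = c + sum_i phi_i X_{t+1-i}.
Substitute known values:
  E[X_{t+1} | ...] = (0.625) * (4)
                   = 2.5000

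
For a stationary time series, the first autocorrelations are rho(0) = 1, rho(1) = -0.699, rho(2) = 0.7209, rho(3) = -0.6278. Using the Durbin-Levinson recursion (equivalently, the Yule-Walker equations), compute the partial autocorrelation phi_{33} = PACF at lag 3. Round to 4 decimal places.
\phi_{33} = -0.0869

The PACF at lag k is phi_{kk}, the last component of the solution
to the Yule-Walker system G_k phi = r_k where
  (G_k)_{ij} = rho(|i - j|), (r_k)_i = rho(i), i,j = 1..k.
Equivalently, Durbin-Levinson gives phi_{kk} iteratively:
  phi_{11} = rho(1)
  phi_{kk} = [rho(k) - sum_{j=1..k-1} phi_{k-1,j} rho(k-j)]
            / [1 - sum_{j=1..k-1} phi_{k-1,j} rho(j)],
  phi_{k,j} = phi_{k-1,j} - phi_{kk} phi_{k-1,k-j},  j = 1..k-1.
Step k = 1:
  phi_11 = rho(1) = -0.699.
Step k = 2:
  phi_22 = [rho(2) - phi_11 rho(1)] / [1 - phi_11 rho(1)] = [0.7209 - (-0.699)(-0.699)] / [1 - (-0.699)(-0.699)]
         = 0.232299 / 0.511399 = 0.454242.
  Update: phi_21 = phi_11 - phi_22 phi_11 = -0.699 - (0.454242)(-0.699) = -0.381485.
Step k = 3:
  phi_33 = [rho(3) - phi_21 rho(2) - phi_22 rho(1)] / [1 - phi_21 rho(1) - phi_22 rho(2)]
    numerator   = -0.6278 - (-0.381485)(0.7209) - (0.454242)(-0.699) = -0.03527238
    denominator = 1 - (-0.381485)(-0.699) - (0.454242)(0.7209) = 0.40587899
  phi_33 = -0.03527238 / 0.40587899 = -0.0869.
Therefore phi_{33} = -0.0869.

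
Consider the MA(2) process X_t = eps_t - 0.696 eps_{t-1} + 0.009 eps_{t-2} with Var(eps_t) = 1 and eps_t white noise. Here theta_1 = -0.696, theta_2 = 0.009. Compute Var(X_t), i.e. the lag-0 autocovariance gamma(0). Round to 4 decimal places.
\gamma(0) = 1.4845

For an MA(q) process X_t = eps_t + sum_i theta_i eps_{t-i} with
Var(eps_t) = sigma^2, the variance is
  gamma(0) = sigma^2 * (1 + sum_i theta_i^2).
  sum_i theta_i^2 = (-0.696)^2 + (0.009)^2 = 0.484416 + 0.000081 = 0.484497.
  gamma(0) = 1 * (1 + 0.484497) = 1 * 1.484497 = 1.484497, which rounds to 1.4845.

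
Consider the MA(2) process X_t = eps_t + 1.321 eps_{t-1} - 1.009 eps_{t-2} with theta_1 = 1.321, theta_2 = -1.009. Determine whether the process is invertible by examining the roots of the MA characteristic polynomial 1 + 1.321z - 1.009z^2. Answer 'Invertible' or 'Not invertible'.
\text{Not invertible}

The MA(q) characteristic polynomial is P(z) = 1 + 1.321z - 1.009z^2.
Invertibility requires all roots to lie outside the unit circle, i.e. |z| > 1 for every root.
Set 1 + (1.321) z + (-1.009) z^2 = 0, i.e. a z^2 + b z + c = 0 with a = -1.009, b = 1.321, c = 1.
Discriminant D = b^2 - 4ac = (1.321)^2 - 4*(-1.009)*1 = 1.745041 - (-4.036) = 5.781041.
D >= 0, so the roots are real: z = (-b +/- sqrt(D)) / (2a) = (-1.321 +/- 2.40438) / (-2.018).
  z_1 = (-1.321 + 2.40438) / (-2.018) = -0.5369,   |z_1| = 0.5369.
  z_2 = (-1.321 - 2.40438) / (-2.018) = 1.8461,   |z_2| = 1.8461.
Moduli of all roots: 0.5369, 1.8461.
All moduli strictly greater than 1? No.
Verdict: Not invertible.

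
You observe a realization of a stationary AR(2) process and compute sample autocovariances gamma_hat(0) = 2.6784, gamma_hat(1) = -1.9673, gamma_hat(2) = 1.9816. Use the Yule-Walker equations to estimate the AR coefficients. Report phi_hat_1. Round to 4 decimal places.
\hat\phi_{1} = -0.4150

The Yule-Walker equations for an AR(p) process read, in matrix form,
  Gamma_p phi = r_p,   with   (Gamma_p)_{ij} = gamma(|i - j|),
                       (r_p)_i = gamma(i),   i,j = 1..p.
Substitute the sample gammas (Toeplitz matrix and right-hand side of size 2):
  Gamma_p = [[2.6784, -1.9673], [-1.9673, 2.6784]]
  r_p     = [-1.9673, 1.9816]
Written out:
  2.6784 phi_1 - 1.9673 phi_2 = -1.9673
  -1.9673 phi_1 + 2.6784 phi_2 = 1.9816
Solve by Cramer's rule:
  det = gamma(0)^2 - gamma(1)^2 = (2.6784)^2 - (-1.9673)^2 = 7.17382656 - 3.87026929 = 3.30355727
  phi_hat_1 = [gamma(1) gamma(0) - gamma(1) gamma(2)] / det = [(-1.9673)(2.6784) - (-1.9673)(1.9816)] / 3.30355727 = -1.37081464 / 3.30355727 = -0.415
  phi_hat_2 = [gamma(0) gamma(2) - gamma(1)^2] / det = [(2.6784)(1.9816) - (-1.9673)^2] / 3.30355727 = 1.43724815 / 3.30355727 = 0.4351
So phi_hat = [-0.4150, 0.4351].
Therefore phi_hat_1 = -0.4150.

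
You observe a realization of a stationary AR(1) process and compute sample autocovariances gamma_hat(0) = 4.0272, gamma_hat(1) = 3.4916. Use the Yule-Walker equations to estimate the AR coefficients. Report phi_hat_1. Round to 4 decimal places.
\hat\phi_{1} = 0.8670

The Yule-Walker equations for an AR(p) process read, in matrix form,
  Gamma_p phi = r_p,   with   (Gamma_p)_{ij} = gamma(|i - j|),
                       (r_p)_i = gamma(i),   i,j = 1..p.
Substitute the sample gammas (Toeplitz matrix and right-hand side of size 1):
  Gamma_p = [[4.0272]]
  r_p     = [3.4916]
With p = 1 this is the single equation gamma(0) phi_1 = gamma(1):
  phi_hat_1 = gamma(1) / gamma(0) = 3.4916 / 4.0272 = 0.8670.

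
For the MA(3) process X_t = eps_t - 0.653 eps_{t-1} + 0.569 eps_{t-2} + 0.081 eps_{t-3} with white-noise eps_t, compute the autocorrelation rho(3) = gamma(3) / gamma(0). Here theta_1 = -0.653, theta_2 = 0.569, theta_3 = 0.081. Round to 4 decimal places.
\rho(3) = 0.0461

For an MA(q) process with theta_0 = 1, the autocovariance is
  gamma(k) = sigma^2 * sum_{i=0..q-k} theta_i * theta_{i+k},
and rho(k) = gamma(k) / gamma(0). Sigma^2 cancels.
  numerator   = (1)*(0.081) = 0.081.
  denominator = (1)^2 + (-0.653)^2 + (0.569)^2 + (0.081)^2 = 1.756731.
  rho(3) = 0.081 / 1.756731 = 0.0461.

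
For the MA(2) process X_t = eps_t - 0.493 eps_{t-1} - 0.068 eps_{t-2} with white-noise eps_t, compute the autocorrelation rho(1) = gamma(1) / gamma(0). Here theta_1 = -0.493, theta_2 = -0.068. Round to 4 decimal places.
\rho(1) = -0.3683

For an MA(q) process with theta_0 = 1, the autocovariance is
  gamma(k) = sigma^2 * sum_{i=0..q-k} theta_i * theta_{i+k},
and rho(k) = gamma(k) / gamma(0). Sigma^2 cancels.
  numerator   = (1)*(-0.493) + (-0.493)*(-0.068) = -0.459476.
  denominator = (1)^2 + (-0.493)^2 + (-0.068)^2 = 1.247673.
  rho(1) = -0.459476 / 1.247673 = -0.3683.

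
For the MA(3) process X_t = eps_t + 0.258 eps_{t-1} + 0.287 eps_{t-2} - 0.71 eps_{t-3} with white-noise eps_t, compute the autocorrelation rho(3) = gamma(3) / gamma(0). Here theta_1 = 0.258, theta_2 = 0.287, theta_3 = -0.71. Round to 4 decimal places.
\rho(3) = -0.4295

For an MA(q) process with theta_0 = 1, the autocovariance is
  gamma(k) = sigma^2 * sum_{i=0..q-k} theta_i * theta_{i+k},
and rho(k) = gamma(k) / gamma(0). Sigma^2 cancels.
  numerator   = (1)*(-0.71) = -0.71.
  denominator = (1)^2 + (0.258)^2 + (0.287)^2 + (-0.71)^2 = 1.653033.
  rho(3) = -0.71 / 1.653033 = -0.4295.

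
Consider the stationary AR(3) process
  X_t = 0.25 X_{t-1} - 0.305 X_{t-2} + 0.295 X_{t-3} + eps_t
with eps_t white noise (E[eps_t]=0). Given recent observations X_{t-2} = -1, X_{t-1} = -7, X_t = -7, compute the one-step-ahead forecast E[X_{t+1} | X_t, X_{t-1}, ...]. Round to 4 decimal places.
E[X_{t+1} \mid \mathcal F_t] = 0.0900

For an AR(p) model X_t = c + sum_i phi_i X_{t-i} + eps_t, the
one-step-ahead conditional mean is
  E[X_{t+1} | X_t, ...] = c + sum_i phi_i X_{t+1-i}.
Substitute known values:
  E[X_{t+1} | ...] = (0.25) * (-7) + (-0.305) * (-7) + (0.295) * (-1)
                   = 0.0900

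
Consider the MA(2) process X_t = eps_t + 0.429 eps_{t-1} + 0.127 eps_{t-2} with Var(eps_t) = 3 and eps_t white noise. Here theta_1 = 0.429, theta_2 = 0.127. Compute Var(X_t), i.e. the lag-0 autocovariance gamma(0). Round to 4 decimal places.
\gamma(0) = 3.6005

For an MA(q) process X_t = eps_t + sum_i theta_i eps_{t-i} with
Var(eps_t) = sigma^2, the variance is
  gamma(0) = sigma^2 * (1 + sum_i theta_i^2).
  sum_i theta_i^2 = (0.429)^2 + (0.127)^2 = 0.184041 + 0.016129 = 0.20017.
  gamma(0) = 3 * (1 + 0.20017) = 3 * 1.20017 = 3.60051, which rounds to 3.6005.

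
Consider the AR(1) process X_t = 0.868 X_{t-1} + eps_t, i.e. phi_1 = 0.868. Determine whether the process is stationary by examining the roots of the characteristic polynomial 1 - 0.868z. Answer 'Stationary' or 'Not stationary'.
\text{Stationary}

The AR(p) characteristic polynomial is P(z) = 1 - 0.868z.
Stationarity requires all roots to lie outside the unit circle, i.e. |z| > 1 for every root.
This is linear in z: 1 + (-0.868) z = 0  =>  z = -1/(-0.868) = 1.152074,  |z| = 1.152074.
Moduli of all roots: 1.1521.
All moduli strictly greater than 1? Yes.
Verdict: Stationary.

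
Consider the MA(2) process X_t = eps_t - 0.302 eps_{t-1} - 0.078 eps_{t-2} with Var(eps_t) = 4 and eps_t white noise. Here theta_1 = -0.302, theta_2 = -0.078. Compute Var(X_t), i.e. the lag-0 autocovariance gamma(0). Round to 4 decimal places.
\gamma(0) = 4.3892

For an MA(q) process X_t = eps_t + sum_i theta_i eps_{t-i} with
Var(eps_t) = sigma^2, the variance is
  gamma(0) = sigma^2 * (1 + sum_i theta_i^2).
  sum_i theta_i^2 = (-0.302)^2 + (-0.078)^2 = 0.091204 + 0.006084 = 0.097288.
  gamma(0) = 4 * (1 + 0.097288) = 4 * 1.097288 = 4.389152, which rounds to 4.3892.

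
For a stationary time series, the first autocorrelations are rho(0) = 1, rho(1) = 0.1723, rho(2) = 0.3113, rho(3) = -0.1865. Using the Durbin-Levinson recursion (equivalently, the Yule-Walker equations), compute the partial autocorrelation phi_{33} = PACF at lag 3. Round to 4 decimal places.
\phi_{33} = -0.3090

The PACF at lag k is phi_{kk}, the last component of the solution
to the Yule-Walker system G_k phi = r_k where
  (G_k)_{ij} = rho(|i - j|), (r_k)_i = rho(i), i,j = 1..k.
Equivalently, Durbin-Levinson gives phi_{kk} iteratively:
  phi_{11} = rho(1)
  phi_{kk} = [rho(k) - sum_{j=1..k-1} phi_{k-1,j} rho(k-j)]
            / [1 - sum_{j=1..k-1} phi_{k-1,j} rho(j)],
  phi_{k,j} = phi_{k-1,j} - phi_{kk} phi_{k-1,k-j},  j = 1..k-1.
Step k = 1:
  phi_11 = rho(1) = 0.1723.
Step k = 2:
  phi_22 = [rho(2) - phi_11 rho(1)] / [1 - phi_11 rho(1)] = [0.3113 - (0.1723)(0.1723)] / [1 - (0.1723)(0.1723)]
         = 0.28161271 / 0.97031271 = 0.290229.
  Update: phi_21 = phi_11 - phi_22 phi_11 = 0.1723 - (0.290229)(0.1723) = 0.122294.
Step k = 3:
  phi_33 = [rho(3) - phi_21 rho(2) - phi_22 rho(1)] / [1 - phi_21 rho(1) - phi_22 rho(2)]
    numerator   = -0.1865 - (0.122294)(0.3113) - (0.290229)(0.1723) = -0.27457642
    denominator = 1 - (0.122294)(0.1723) - (0.290229)(0.3113) = 0.88858059
  phi_33 = -0.27457642 / 0.88858059 = -0.309.
Therefore phi_{33} = -0.3090.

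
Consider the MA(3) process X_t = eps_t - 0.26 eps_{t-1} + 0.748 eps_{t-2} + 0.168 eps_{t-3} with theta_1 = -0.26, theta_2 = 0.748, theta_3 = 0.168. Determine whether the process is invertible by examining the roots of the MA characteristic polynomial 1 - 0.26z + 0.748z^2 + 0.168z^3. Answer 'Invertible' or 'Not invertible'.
\text{Invertible}

The MA(q) characteristic polynomial is P(z) = 1 - 0.26z + 0.748z^2 + 0.168z^3.
Invertibility requires all roots to lie outside the unit circle, i.e. |z| > 1 for every root.
Degree 3: look for a simple real root z0 first, then factor out (1 - z/z0) and solve the remaining quadratic.
Testing z0 = -5: P(-5) = 1 + (-0.26)(-5) + (0.748)(-5)^2 + (0.168)(-5)^3
  = 1 + (1.3) + (18.7) + (-21) = 0.  So z_0 = -5 is a root, |z_0| = 5.
Divide out the factor (1 + 0.2 z) = (1 - z/z0) (since 1/z0 = -0.2):
  P(z) = (1 + 0.2 z)(1 + (-0.46) z + (0.84) z^2)
  [check: z-coef -0.46 - (-0.2) = -0.26; z^2-coef 0.84 - (-0.2)(-0.46) = 0.748; z^3-coef -(-0.2)(0.84) = 0.168.]
Remaining roots from the quadratic factor 1 + (-0.46) z + (0.84) z^2:
  Set 1 + (-0.46) z + (0.84) z^2 = 0, i.e. a z^2 + b z + c = 0 with a = 0.84, b = -0.46, c = 1.
  Discriminant D = b^2 - 4ac = (-0.46)^2 - 4*(0.84)*1 = 0.2116 - (3.36) = -3.1484.
  D < 0, so the roots are the complex-conjugate pair z = (-b +/- i sqrt(-D)) / (2a) = 0.2738 +/- 1.0562i.
  For a conjugate pair |z|^2 = z * conj(z) = (product of roots) = c/a = 1/(0.84) = 1.190476, so |z| = sqrt(1.190476) = 1.0911 for both roots.
Moduli of all roots: 5.0000, 1.0911, 1.0911.
All moduli strictly greater than 1? Yes.
Verdict: Invertible.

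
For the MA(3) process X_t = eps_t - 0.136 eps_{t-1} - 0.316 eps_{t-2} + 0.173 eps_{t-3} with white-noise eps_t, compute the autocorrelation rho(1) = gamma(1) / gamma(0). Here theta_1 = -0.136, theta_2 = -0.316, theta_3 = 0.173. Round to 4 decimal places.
\rho(1) = -0.1286

For an MA(q) process with theta_0 = 1, the autocovariance is
  gamma(k) = sigma^2 * sum_{i=0..q-k} theta_i * theta_{i+k},
and rho(k) = gamma(k) / gamma(0). Sigma^2 cancels.
  numerator   = (1)*(-0.136) + (-0.136)*(-0.316) + (-0.316)*(0.173) = -0.147692.
  denominator = (1)^2 + (-0.136)^2 + (-0.316)^2 + (0.173)^2 = 1.148281.
  rho(1) = -0.147692 / 1.148281 = -0.1286.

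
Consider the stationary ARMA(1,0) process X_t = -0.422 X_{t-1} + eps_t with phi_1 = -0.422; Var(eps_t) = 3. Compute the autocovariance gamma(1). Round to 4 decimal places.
\gamma(1) = -1.5403

Multiply the model equation by X_{t-k} and take expectations. With theta_0 = psi_0 = 1 and psi_j the MA(infinity) weights, this gives
  gamma(k) - sum_i phi_i gamma(k-i) = c_k,
  c_k = sigma^2 * sum_{j=k..q} theta_j psi_{j-k}   (c_k = 0 for k > q),
using gamma(-m) = gamma(m).
Pure AR (q = 0): c_0 = sigma^2 = 3, c_k = 0 for k >= 1.
Equations for k = 0 and k = 1 (AR order 1):
  gamma(0) = phi_1 gamma(1) + c_0
  gamma(1) = phi_1 gamma(0) + c_1
Substituting the second into the first: gamma(0) (1 - phi_1^2) = c_0 + phi_1 c_1, so
  gamma(0) = c_0 / (1 - phi_1^2) = 3 / (1 - (-0.422)^2) = 3 / 0.821916 = 3.650008.
  gamma(1) = phi_1 gamma(0) = (-0.422)(3.650008) = -1.540303.
Therefore gamma(1) = -1.5403 (to 4 decimal places).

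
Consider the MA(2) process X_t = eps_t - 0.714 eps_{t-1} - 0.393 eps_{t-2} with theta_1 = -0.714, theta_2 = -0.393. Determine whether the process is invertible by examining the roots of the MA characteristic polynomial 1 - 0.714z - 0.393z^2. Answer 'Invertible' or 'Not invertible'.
\text{Not invertible}

The MA(q) characteristic polynomial is P(z) = 1 - 0.714z - 0.393z^2.
Invertibility requires all roots to lie outside the unit circle, i.e. |z| > 1 for every root.
Set 1 + (-0.714) z + (-0.393) z^2 = 0, i.e. a z^2 + b z + c = 0 with a = -0.393, b = -0.714, c = 1.
Discriminant D = b^2 - 4ac = (-0.714)^2 - 4*(-0.393)*1 = 0.509796 - (-1.572) = 2.081796.
D >= 0, so the roots are real: z = (-b +/- sqrt(D)) / (2a) = (0.714 +/- 1.442843) / (-0.786).
  z_1 = (0.714 + 1.442843) / (-0.786) = -2.7441,   |z_1| = 2.7441.
  z_2 = (0.714 - 1.442843) / (-0.786) = 0.9273,   |z_2| = 0.9273.
Moduli of all roots: 2.7441, 0.9273.
All moduli strictly greater than 1? No.
Verdict: Not invertible.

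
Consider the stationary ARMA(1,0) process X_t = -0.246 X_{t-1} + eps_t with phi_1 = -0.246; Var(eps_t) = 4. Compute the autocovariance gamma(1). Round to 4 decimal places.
\gamma(1) = -1.0474

Multiply the model equation by X_{t-k} and take expectations. With theta_0 = psi_0 = 1 and psi_j the MA(infinity) weights, this gives
  gamma(k) - sum_i phi_i gamma(k-i) = c_k,
  c_k = sigma^2 * sum_{j=k..q} theta_j psi_{j-k}   (c_k = 0 for k > q),
using gamma(-m) = gamma(m).
Pure AR (q = 0): c_0 = sigma^2 = 4, c_k = 0 for k >= 1.
Equations for k = 0 and k = 1 (AR order 1):
  gamma(0) = phi_1 gamma(1) + c_0
  gamma(1) = phi_1 gamma(0) + c_1
Substituting the second into the first: gamma(0) (1 - phi_1^2) = c_0 + phi_1 c_1, so
  gamma(0) = c_0 / (1 - phi_1^2) = 4 / (1 - (-0.246)^2) = 4 / 0.939484 = 4.257656.
  gamma(1) = phi_1 gamma(0) = (-0.246)(4.257656) = -1.047383.
Therefore gamma(1) = -1.0474 (to 4 decimal places).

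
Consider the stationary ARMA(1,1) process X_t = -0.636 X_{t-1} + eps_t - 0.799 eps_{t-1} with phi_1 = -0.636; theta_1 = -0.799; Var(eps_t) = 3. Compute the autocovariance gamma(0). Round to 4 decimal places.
\gamma(0) = 13.3739

Multiply the model equation by X_{t-k} and take expectations. With theta_0 = psi_0 = 1 and psi_j the MA(infinity) weights, this gives
  gamma(k) - sum_i phi_i gamma(k-i) = c_k,
  c_k = sigma^2 * sum_{j=k..q} theta_j psi_{j-k}   (c_k = 0 for k > q),
using gamma(-m) = gamma(m).
psi-weights needed (psi_j = theta_j + sum_i phi_i psi_{j-i}):
  psi_1 = theta_1 + phi_1 = -0.799 + (-0.636) = -1.435
Right-hand sides:
  c_0 = sigma^2 (1 + theta_1 psi_1) = 3 * (1 + (-0.799)(-1.435)) = 3 * 2.146565 = 6.439695
  c_1 = sigma^2 theta_1 = 3 * (-0.799) = -2.397
  c_2 = 0
Equations for k = 0 and k = 1 (AR order 1):
  gamma(0) = phi_1 gamma(1) + c_0
  gamma(1) = phi_1 gamma(0) + c_1
Substituting the second into the first: gamma(0) (1 - phi_1^2) = c_0 + phi_1 c_1, so
  gamma(0) = (c_0 + phi_1 c_1) / (1 - phi_1^2) = (6.439695 + (-0.636)(-2.397)) / (1 - (-0.636)^2) = 7.964187 / 0.595504 = 13.37386.
Therefore gamma(0) = 13.3739 (to 4 decimal places).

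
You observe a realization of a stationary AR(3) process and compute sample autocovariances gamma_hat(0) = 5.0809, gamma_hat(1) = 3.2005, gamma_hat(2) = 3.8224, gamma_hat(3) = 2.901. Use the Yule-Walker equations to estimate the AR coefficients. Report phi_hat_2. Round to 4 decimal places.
\hat\phi_{2} = 0.5860

The Yule-Walker equations for an AR(p) process read, in matrix form,
  Gamma_p phi = r_p,   with   (Gamma_p)_{ij} = gamma(|i - j|),
                       (r_p)_i = gamma(i),   i,j = 1..p.
Substitute the sample gammas (Toeplitz matrix and right-hand side of size 3):
  Gamma_p = [[5.0809, 3.2005, 3.8224], [3.2005, 5.0809, 3.2005], [3.8224, 3.2005, 5.0809]]
  r_p     = [3.2005, 3.8224, 2.901]
Written out (R1..R3):
  (R1) 5.0809 phi_1 + 3.2005 phi_2 + 3.8224 phi_3 = 3.2005
  (R2) 3.2005 phi_1 + 5.0809 phi_2 + 3.2005 phi_3 = 3.8224
  (R3) 3.8224 phi_1 + 3.2005 phi_2 + 5.0809 phi_3 = 2.901
Gaussian elimination:
  R2 <- R2 - (3.2005/5.0809) R1 = R2 - (0.629908) R1:  3.064879 phi_2 + 0.792739 phi_3 = 1.806379
  R3 <- R3 - (3.8224/5.0809) R1 = R3 - (0.752308) R1:  0.792739 phi_2 + 2.205279 phi_3 = 0.493239
  R3 <- R3 - (0.792739/3.064879) R2 = R3 - (0.258653) R2:  2.000235 phi_3 = 0.026014
Back-substitution:
  phi_hat_3 = 0.026014 / 2.000235 = 0.013006
  phi_hat_2 = (1.806379 - (0.792739)(0.013006)) / 3.064879 = 0.586016
  phi_hat_1 = (3.2005 - (3.2005)(0.586016) - (3.8224)(0.013006)) / 5.0809 = 0.250987
So phi_hat = [0.2510, 0.5860, 0.0130].
Therefore phi_hat_2 = 0.5860.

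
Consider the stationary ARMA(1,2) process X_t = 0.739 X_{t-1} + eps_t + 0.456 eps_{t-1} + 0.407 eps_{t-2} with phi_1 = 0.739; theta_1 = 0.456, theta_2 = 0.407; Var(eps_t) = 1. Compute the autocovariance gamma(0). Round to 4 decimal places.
\gamma(0) = 6.0950

Multiply the model equation by X_{t-k} and take expectations. With theta_0 = psi_0 = 1 and psi_j the MA(infinity) weights, this gives
  gamma(k) - sum_i phi_i gamma(k-i) = c_k,
  c_k = sigma^2 * sum_{j=k..q} theta_j psi_{j-k}   (c_k = 0 for k > q),
using gamma(-m) = gamma(m).
psi-weights needed (psi_j = theta_j + sum_i phi_i psi_{j-i}):
  psi_1 = theta_1 + phi_1 = 0.456 + (0.739) = 1.195
  psi_2 = theta_2 + phi_1 psi_1 = 0.407 + (0.739)(1.195) = 1.290105
Right-hand sides:
  c_0 = sigma^2 (1 + theta_1 psi_1 + theta_2 psi_2) = 1 * (1 + (0.456)(1.195) + (0.407)(1.290105)) = 1 * 2.069993 = 2.069993
  c_1 = sigma^2 (theta_1 + theta_2 psi_1) = 1 * (0.456 + (0.407)(1.195)) = 0.942365
  c_2 = sigma^2 theta_2 = 1 * (0.407) = 0.407
Equations for k = 0 and k = 1 (AR order 1):
  gamma(0) = phi_1 gamma(1) + c_0
  gamma(1) = phi_1 gamma(0) + c_1
Substituting the second into the first: gamma(0) (1 - phi_1^2) = c_0 + phi_1 c_1, so
  gamma(0) = (c_0 + phi_1 c_1) / (1 - phi_1^2) = (2.069993 + (0.739)(0.942365)) / (1 - (0.739)^2) = 2.7664 / 0.453879 = 6.095018.
Therefore gamma(0) = 6.0950 (to 4 decimal places).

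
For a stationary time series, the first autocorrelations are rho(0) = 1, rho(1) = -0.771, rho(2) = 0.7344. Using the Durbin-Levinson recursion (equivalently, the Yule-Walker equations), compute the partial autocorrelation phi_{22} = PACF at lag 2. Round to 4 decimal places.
\phi_{22} = 0.3451

The PACF at lag k is phi_{kk}, the last component of the solution
to the Yule-Walker system G_k phi = r_k where
  (G_k)_{ij} = rho(|i - j|), (r_k)_i = rho(i), i,j = 1..k.
Equivalently, Durbin-Levinson gives phi_{kk} iteratively:
  phi_{11} = rho(1)
  phi_{kk} = [rho(k) - sum_{j=1..k-1} phi_{k-1,j} rho(k-j)]
            / [1 - sum_{j=1..k-1} phi_{k-1,j} rho(j)],
  phi_{k,j} = phi_{k-1,j} - phi_{kk} phi_{k-1,k-j},  j = 1..k-1.
Step k = 1:
  phi_11 = rho(1) = -0.771.
Step k = 2:
  phi_22 = [rho(2) - phi_11 rho(1)] / [1 - phi_11 rho(1)] = [0.7344 - (-0.771)(-0.771)] / [1 - (-0.771)(-0.771)]
         = 0.139959 / 0.405559 = 0.3451.
Therefore phi_{22} = 0.3451.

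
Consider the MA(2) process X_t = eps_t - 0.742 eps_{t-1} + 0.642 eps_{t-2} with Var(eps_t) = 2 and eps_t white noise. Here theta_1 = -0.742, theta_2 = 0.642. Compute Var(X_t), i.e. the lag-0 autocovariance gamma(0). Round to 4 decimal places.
\gamma(0) = 3.9255

For an MA(q) process X_t = eps_t + sum_i theta_i eps_{t-i} with
Var(eps_t) = sigma^2, the variance is
  gamma(0) = sigma^2 * (1 + sum_i theta_i^2).
  sum_i theta_i^2 = (-0.742)^2 + (0.642)^2 = 0.550564 + 0.412164 = 0.962728.
  gamma(0) = 2 * (1 + 0.962728) = 2 * 1.962728 = 3.925456, which rounds to 3.9255.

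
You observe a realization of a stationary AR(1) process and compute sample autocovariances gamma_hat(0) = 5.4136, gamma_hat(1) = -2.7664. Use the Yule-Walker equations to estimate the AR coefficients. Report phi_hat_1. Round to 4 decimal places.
\hat\phi_{1} = -0.5110

The Yule-Walker equations for an AR(p) process read, in matrix form,
  Gamma_p phi = r_p,   with   (Gamma_p)_{ij} = gamma(|i - j|),
                       (r_p)_i = gamma(i),   i,j = 1..p.
Substitute the sample gammas (Toeplitz matrix and right-hand side of size 1):
  Gamma_p = [[5.4136]]
  r_p     = [-2.7664]
With p = 1 this is the single equation gamma(0) phi_1 = gamma(1):
  phi_hat_1 = gamma(1) / gamma(0) = -2.7664 / 5.4136 = -0.5110.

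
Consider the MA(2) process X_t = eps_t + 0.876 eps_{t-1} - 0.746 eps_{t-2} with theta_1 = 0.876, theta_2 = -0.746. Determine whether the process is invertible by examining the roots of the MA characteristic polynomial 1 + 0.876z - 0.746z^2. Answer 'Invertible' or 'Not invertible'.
\text{Not invertible}

The MA(q) characteristic polynomial is P(z) = 1 + 0.876z - 0.746z^2.
Invertibility requires all roots to lie outside the unit circle, i.e. |z| > 1 for every root.
Set 1 + (0.876) z + (-0.746) z^2 = 0, i.e. a z^2 + b z + c = 0 with a = -0.746, b = 0.876, c = 1.
Discriminant D = b^2 - 4ac = (0.876)^2 - 4*(-0.746)*1 = 0.767376 - (-2.984) = 3.751376.
D >= 0, so the roots are real: z = (-b +/- sqrt(D)) / (2a) = (-0.876 +/- 1.936847) / (-1.492).
  z_1 = (-0.876 + 1.936847) / (-1.492) = -0.711,   |z_1| = 0.711.
  z_2 = (-0.876 - 1.936847) / (-1.492) = 1.8853,   |z_2| = 1.8853.
Moduli of all roots: 0.7110, 1.8853.
All moduli strictly greater than 1? No.
Verdict: Not invertible.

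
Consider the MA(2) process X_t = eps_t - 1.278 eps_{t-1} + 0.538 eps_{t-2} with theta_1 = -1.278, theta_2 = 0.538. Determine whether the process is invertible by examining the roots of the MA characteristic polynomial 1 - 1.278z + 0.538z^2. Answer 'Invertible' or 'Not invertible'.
\text{Invertible}

The MA(q) characteristic polynomial is P(z) = 1 - 1.278z + 0.538z^2.
Invertibility requires all roots to lie outside the unit circle, i.e. |z| > 1 for every root.
Set 1 + (-1.278) z + (0.538) z^2 = 0, i.e. a z^2 + b z + c = 0 with a = 0.538, b = -1.278, c = 1.
Discriminant D = b^2 - 4ac = (-1.278)^2 - 4*(0.538)*1 = 1.633284 - (2.152) = -0.518716.
D < 0, so the roots are the complex-conjugate pair z = (-b +/- i sqrt(-D)) / (2a) = 1.1877 +/- 0.6693i.
For a conjugate pair |z|^2 = z * conj(z) = (product of roots) = c/a = 1/(0.538) = 1.858736, so |z| = sqrt(1.858736) = 1.3634 for both roots.
Moduli of all roots: 1.3634, 1.3634.
All moduli strictly greater than 1? Yes.
Verdict: Invertible.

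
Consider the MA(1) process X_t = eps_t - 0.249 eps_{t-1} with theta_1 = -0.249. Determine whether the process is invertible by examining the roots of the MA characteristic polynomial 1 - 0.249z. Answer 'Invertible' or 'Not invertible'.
\text{Invertible}

The MA(q) characteristic polynomial is P(z) = 1 - 0.249z.
Invertibility requires all roots to lie outside the unit circle, i.e. |z| > 1 for every root.
This is linear in z: 1 + (-0.249) z = 0  =>  z = -1/(-0.249) = 4.016064,  |z| = 4.016064.
Moduli of all roots: 4.0161.
All moduli strictly greater than 1? Yes.
Verdict: Invertible.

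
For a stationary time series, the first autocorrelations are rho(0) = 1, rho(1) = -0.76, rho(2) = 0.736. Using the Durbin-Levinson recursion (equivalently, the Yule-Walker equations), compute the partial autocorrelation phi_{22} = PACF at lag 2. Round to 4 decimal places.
\phi_{22} = 0.3750

The PACF at lag k is phi_{kk}, the last component of the solution
to the Yule-Walker system G_k phi = r_k where
  (G_k)_{ij} = rho(|i - j|), (r_k)_i = rho(i), i,j = 1..k.
Equivalently, Durbin-Levinson gives phi_{kk} iteratively:
  phi_{11} = rho(1)
  phi_{kk} = [rho(k) - sum_{j=1..k-1} phi_{k-1,j} rho(k-j)]
            / [1 - sum_{j=1..k-1} phi_{k-1,j} rho(j)],
  phi_{k,j} = phi_{k-1,j} - phi_{kk} phi_{k-1,k-j},  j = 1..k-1.
Step k = 1:
  phi_11 = rho(1) = -0.76.
Step k = 2:
  phi_22 = [rho(2) - phi_11 rho(1)] / [1 - phi_11 rho(1)] = [0.736 - (-0.76)(-0.76)] / [1 - (-0.76)(-0.76)]
         = 0.1584 / 0.4224 = 0.375.
Therefore phi_{22} = 0.3750.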